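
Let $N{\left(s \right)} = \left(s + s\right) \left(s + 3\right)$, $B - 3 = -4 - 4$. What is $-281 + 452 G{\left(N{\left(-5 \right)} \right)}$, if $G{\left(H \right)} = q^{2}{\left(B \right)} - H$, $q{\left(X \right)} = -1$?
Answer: $-8869$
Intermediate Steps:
$B = -5$ ($B = 3 - 8 = -5$)
$N{\left(s \right)} = 2 s \left(3 + s\right)$
$G{\left(H \right)} = 1 - H$ ($G{\left(H \right)} = \left(-1\right)^{2} - H = 1 - H$)
$-281 + 452 G{\left(N{\left(-5 \right)} \right)} = -281 + 452 \left(1 - 2 \left(-5\right) \left(3 - 5\right)\right) = -281 + 452 \left(1 - 2 \left(-5\right) \left(-2\right)\right) = -281 + 452 \left(1 - 20\right) = -281 + 452 \left(-19\right) = -281 - 8588 = -8869$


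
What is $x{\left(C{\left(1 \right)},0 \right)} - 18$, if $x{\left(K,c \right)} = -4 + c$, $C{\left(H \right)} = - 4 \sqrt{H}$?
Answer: $-22$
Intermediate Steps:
$x{\left(C{\left(1 \right)},0 \right)} - 18 = \left(-4 + 0\right) - 18 = -4 - 18 = -22$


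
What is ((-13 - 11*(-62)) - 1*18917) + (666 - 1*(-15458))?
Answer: -2124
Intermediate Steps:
((-13 - 11*(-62)) - 1*18917) + (666 - 1*(-15458)) = ((-13 + 682) - 18917) + (666 + 15458) = (669 - 18917) + 16124 = -18248 + 16124 = -2124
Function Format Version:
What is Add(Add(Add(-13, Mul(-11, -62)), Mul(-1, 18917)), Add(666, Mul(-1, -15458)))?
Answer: -2124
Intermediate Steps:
Add(Add(Add(-13, Mul(-11, -62)), Mul(-1, 18917)), Add(666, Mul(-1, -15458))) = Add(Add(Add(-13, 682), -18917), Add(666, 15458)) = Add(Add(669, -18917), 16124) = Add(-18248, 16124) = -2124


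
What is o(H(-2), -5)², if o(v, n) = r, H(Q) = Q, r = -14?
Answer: 196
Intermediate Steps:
o(v, n) = -14
o(H(-2), -5)² = (-14)² = 196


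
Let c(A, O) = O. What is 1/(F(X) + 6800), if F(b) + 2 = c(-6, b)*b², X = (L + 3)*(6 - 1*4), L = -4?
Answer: 1/6790 ≈ 0.00014728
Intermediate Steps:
X = -2 (X = (-4 + 3)*(6 - 1*4) = -(6 - 4) = -1*2 = -2)
F(b) = -2 + b³ (F(b) = -2 + b*b² = -2 + b³)
1/(F(X) + 6800) = 1/((-2 + (-2)³) + 6800) = 1/((-2 - 8) + 6800) = 1/(-10 + 6800) = 1/6790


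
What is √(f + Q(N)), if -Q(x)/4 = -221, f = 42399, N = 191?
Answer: √43283 ≈ 208.05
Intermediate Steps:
Q(x) = 884 (Q(x) = -4*(-221) = 884)
√(f + Q(N)) = √(42399 + 884) = √43283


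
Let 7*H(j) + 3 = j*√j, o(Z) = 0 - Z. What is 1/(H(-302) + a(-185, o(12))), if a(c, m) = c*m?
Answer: 108759/268941977 + 2114*I*√302/268941977 ≈ 0.0004044 + 0.0001366*I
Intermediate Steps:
o(Z) = -Z
H(j) = -3/7 + j^(3/2)/7 (H(j) = -3/7 + (j*√j)/7 = -3/7 + j^(3/2)/7)
1/(H(-302) + a(-185, o(12))) = 1/((-3/7 + (-302)^(3/2)/7) - (-185)*12) = 1/((-3/7 + (-302*I*√302)/7) - 185*(-12)) = 1/((-3/7 - 302*I*√302/7) + 2220) = 1/(15537/7 - 302*I*√302/7)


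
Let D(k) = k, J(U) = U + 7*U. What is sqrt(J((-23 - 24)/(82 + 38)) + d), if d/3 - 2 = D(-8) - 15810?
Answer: I*sqrt(10676505)/15 ≈ 217.83*I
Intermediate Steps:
J(U) = 8*U
d = -47448 (d = 6 + 3*(-8 - 15810) = 6 + 3*(-15818) = 6 - 47454 = -47448)
sqrt(J((-23 - 24)/(82 + 38)) + d) = sqrt(8*((-23 - 24)/(82 + 38)) - 47448) = sqrt(8*(-47/120) - 47448) = sqrt(-47/15 - 47448) = sqrt(-711767/15) = I*sqrt(10676505)/15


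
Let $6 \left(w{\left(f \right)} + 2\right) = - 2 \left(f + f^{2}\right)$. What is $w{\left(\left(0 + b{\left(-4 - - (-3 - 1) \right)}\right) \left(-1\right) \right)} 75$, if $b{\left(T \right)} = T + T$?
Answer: $-6950$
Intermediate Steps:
$b{\left(T \right)} = 2 T$
$w{\left(f \right)} = -2 - \frac{f}{3} - \frac{f^{2}}{3}$ ($w{\left(f \right)} = -2 + \frac{\left(-2\right) \left(f + f^{2}\right)}{6} = -2 + \frac{- 2 f - 2 f^{2}}{6} = -2 - \left(\frac{f}{3} + \frac{f^{2}}{3}\right) = -2 - \frac{f}{3} - \frac{f^{2}}{3}$)
$w{\left(\left(0 + b{\left(-4 - - (-3 - 1) \right)}\right) \left(-1\right) \right)} 75 = \left(-2 - \frac{\left(0 + 2 \left(-4 - - (-3 - 1)\right)\right) \left(-1\right)}{3} - \frac{\left(\left(0 + 2 \left(-4 - - (-3 - 1)\right)\right) \left(-1\right)\right)^{2}}{3}\right) 75 = \left(-2 - \frac{\left(0 + 2 \left(-4 - \left(-1\right) \left(-4\right)\right)\right) \left(-1\right)}{3} - \frac{\left(\left(0 + 2 \left(-4 - \left(-1\right) \left(-4\right)\right)\right) \left(-1\right)\right)^{2}}{3}\right) 75 = \left(-2 - \frac{\left(0 + 2 \left(-4 - 4\right)\right) \left(-1\right)}{3} - \frac{\left(\left(0 + 2 \left(-4 - 4\right)\right) \left(-1\right)\right)^{2}}{3}\right) 75 = \left(-2 - \frac{\left(0 + 2 \left(-8\right)\right) \left(-1\right)}{3} - \frac{\left(\left(0 + 2 \left(-8\right)\right) \left(-1\right)\right)^{2}}{3}\right) 75 = \left(-2 - \frac{\left(0 - 16\right) \left(-1\right)}{3} - \frac{\left(\left(0 - 16\right) \left(-1\right)\right)^{2}}{3}\right) 75 = \left(-2 - \frac{\left(-16\right) \left(-1\right)}{3} - \frac{\left(\left(-16\right) \left(-1\right)\right)^{2}}{3}\right) 75 = \left(-2 - \frac{16}{3} - \frac{16^{2}}{3}\right) 75 = \left(-2 - \frac{16}{3} - \frac{256}{3}\right) 75 = \left(- \frac{278}{3}\right) 75 = -6950$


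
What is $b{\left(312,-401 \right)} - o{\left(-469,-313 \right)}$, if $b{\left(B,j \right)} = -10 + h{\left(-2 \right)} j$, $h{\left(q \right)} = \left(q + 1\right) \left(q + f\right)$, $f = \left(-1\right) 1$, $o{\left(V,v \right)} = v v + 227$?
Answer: $-99409$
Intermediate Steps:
$o{\left(V,v \right)} = 227 + v^{2}$ ($o{\left(V,v \right)} = v^{2} + 227 = 227 + v^{2}$)
$f = -1$
$h{\left(q \right)} = \left(1 + q\right) \left(-1 + q\right)$ ($h{\left(q \right)} = \left(q + 1\right) \left(q - 1\right) = \left(1 + q\right) \left(-1 + q\right)$)
$b{\left(B,j \right)} = -10 + 3 j$ ($b{\left(B,j \right)} = -10 + \left(-1 + \left(-2\right)^{2}\right) j = -10 + \left(-1 + 4\right) j = -10 + 3 j$)
$b{\left(312,-401 \right)} - o{\left(-469,-313 \right)} = \left(-10 + 3 \left(-401\right)\right) - \left(227 + \left(-313\right)^{2}\right) = \left(-10 - 1203\right) - \left(227 + 97969\right) = -1213 - 98196 = -99409$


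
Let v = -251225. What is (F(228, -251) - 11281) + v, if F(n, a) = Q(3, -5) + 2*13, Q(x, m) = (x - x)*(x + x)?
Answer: -262480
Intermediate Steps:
Q(x, m) = 0 (Q(x, m) = 0*(2*x) = 0)
F(n, a) = 26 (F(n, a) = 0 + 2*13 = 0 + 26 = 26)
(F(228, -251) - 11281) + v = (26 - 11281) - 251225 = -11255 - 251225 = -262480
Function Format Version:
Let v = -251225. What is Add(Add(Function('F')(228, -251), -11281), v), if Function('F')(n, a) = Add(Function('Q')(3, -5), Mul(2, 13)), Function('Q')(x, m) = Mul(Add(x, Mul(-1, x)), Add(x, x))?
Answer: -262480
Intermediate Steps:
Function('Q')(x, m) = 0 (Function('Q')(x, m) = Mul(0, Mul(2, x)) = 0)
Function('F')(n, a) = 26 (Function('F')(n, a) = Add(0, Mul(2, 13)) = Add(0, 26) = 26)
Add(Add(Function('F')(228, -251), -11281), v) = Add(Add(26, -11281), -251225) = Add(-11255, -251225) = -262480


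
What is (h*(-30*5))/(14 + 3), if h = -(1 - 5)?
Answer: -600/17 ≈ -35.294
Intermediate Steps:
h = 4 (h = -1*(-4) = 4)
(h*(-30*5))/(14 + 3) = (4*(-30*5))/(14 + 3) = (4*(-6*25))/17 = (4*(-150))*(1/17) = -600*1/17 = -600/17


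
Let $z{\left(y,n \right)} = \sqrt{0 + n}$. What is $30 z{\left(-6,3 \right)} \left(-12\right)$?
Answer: $- 360 \sqrt{3} \approx -623.54$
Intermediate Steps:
$z{\left(y,n \right)} = \sqrt{n}$
$30 z{\left(-6,3 \right)} \left(-12\right) = 30 \sqrt{3} \left(-12\right) = - 360 \sqrt{3}$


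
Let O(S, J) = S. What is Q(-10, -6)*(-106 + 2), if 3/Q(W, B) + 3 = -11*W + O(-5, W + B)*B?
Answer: -312/137 ≈ -2.2774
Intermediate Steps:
Q(W, B) = 3/(-3 - 11*W - 5*B) (Q(W, B) = 3/(-3 + (-11*W - 5*B)) = 3/(-3 - 11*W - 5*B))
Q(-10, -6)*(-106 + 2) = (-3/(3 + 5*(-6) + 11*(-10)))*(-106 + 2) = -3/(3 - 30 - 110)*(-104) = -3/(-137)*(-104) = -3*(-1/137)*(-104) = (3/137)*(-104) = -312/137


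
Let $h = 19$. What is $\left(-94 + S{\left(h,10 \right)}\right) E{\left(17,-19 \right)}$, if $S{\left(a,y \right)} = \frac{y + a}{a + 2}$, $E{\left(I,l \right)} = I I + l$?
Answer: $- \frac{175050}{7} \approx -25007.0$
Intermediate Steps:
$E{\left(I,l \right)} = l + I^{2}$ ($E{\left(I,l \right)} = I^{2} + l = l + I^{2}$)
$S{\left(a,y \right)} = \frac{a + y}{2 + a}$
$\left(-94 + S{\left(h,10 \right)}\right) E{\left(17,-19 \right)} = \left(-94 + \frac{19 + 10}{2 + 19}\right) \left(-19 + 17^{2}\right) = \left(-94 + \frac{1}{21} \cdot 29\right) \left(-19 + 289\right) = \left(-94 + \frac{1}{21} \cdot 29\right) 270 = \left(-94 + \frac{29}{21}\right) 270 = \left(- \frac{1945}{21}\right) 270 = - \frac{175050}{7}$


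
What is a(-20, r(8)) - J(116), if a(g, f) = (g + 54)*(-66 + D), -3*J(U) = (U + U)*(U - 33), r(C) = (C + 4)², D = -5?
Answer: 12014/3 ≈ 4004.7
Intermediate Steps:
r(C) = (4 + C)²
J(U) = -2*U*(-33 + U)/3 (J(U) = -(U + U)*(U - 33)/3 = -2*U*(-33 + U)/3)
a(g, f) = -3834 - 71*g (a(g, f) = (g + 54)*(-66 - 5) = (54 + g)*(-71) = -3834 - 71*g)
a(-20, r(8)) - J(116) = (-3834 - 71*(-20)) - 2*116*(33 - 1*116)/3 = (-3834 + 1420) - 2*116*(33 - 116)/3 = -2414 - 2*116*(-83)/3 = -2414 - 1*(-19256/3) = -2414 + 19256/3 = 12014/3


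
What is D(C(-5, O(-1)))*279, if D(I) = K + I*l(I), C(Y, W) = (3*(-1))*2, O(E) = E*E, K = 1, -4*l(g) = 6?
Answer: 2790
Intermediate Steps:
l(g) = -3/2 (l(g) = -1/4*6 = -3/2)
O(E) = E**2
C(Y, W) = -6 (C(Y, W) = -3*2 = -6)
D(I) = 1 - 3*I/2 (D(I) = 1 + I*(-3/2) = 1 - 3*I/2)
D(C(-5, O(-1)))*279 = (1 - 3/2*(-6))*279 = (1 + 9)*279 = 10*279 = 2790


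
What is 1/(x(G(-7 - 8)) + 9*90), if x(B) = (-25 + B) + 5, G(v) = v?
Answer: 1/775 ≈ 0.0012903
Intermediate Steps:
x(B) = -20 + B
1/(x(G(-7 - 8)) + 9*90) = 1/((-20 + (-7 - 8)) + 9*90) = 1/((-20 - 15) + 810) = 1/(-35 + 810) = 1/775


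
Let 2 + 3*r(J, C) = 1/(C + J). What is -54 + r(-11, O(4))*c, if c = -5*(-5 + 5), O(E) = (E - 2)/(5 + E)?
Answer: -54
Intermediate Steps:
O(E) = (-2 + E)/(5 + E)
r(J, C) = -⅔ + 1/(3*(C + J))
c = 0 (c = -5*0 = 0)
-54 + r(-11, O(4))*c = -54 + ((1 - 2*(-2 + 4)/(5 + 4) - 2*(-11))/(3*((-2 + 4)/(5 + 4) - 11)))*0 = -54 + ((1 - 2*2/9 + 22)/(3*(2/9 - 11)))*0 = -54 + ((1 - 4/9 + 22)/(3*(-97/9)))*0 = -54 + ((⅓)*(-9/97)*(203/9))*0 = -54 - 203/291*0 = -54 + 0 = -54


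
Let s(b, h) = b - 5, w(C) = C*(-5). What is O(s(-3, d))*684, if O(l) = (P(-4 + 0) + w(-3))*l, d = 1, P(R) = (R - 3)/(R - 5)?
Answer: -86336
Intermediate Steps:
w(C) = -5*C
P(R) = (-3 + R)/(-5 + R)
s(b, h) = -5 + b
O(l) = 142*l/9 (O(l) = ((-3 + (-4 + 0))/(-5 + (-4 + 0)) - 5*(-3))*l = ((-3 - 4)/(-5 - 4) + 15)*l = (-7/(-9) + 15)*l = (-⅑*(-7) + 15)*l = (7/9 + 15)*l = 142*l/9)
O(s(-3, d))*684 = (142*(-5 - 3)/9)*684 = ((142/9)*(-8))*684 = -1136/9*684 = -86336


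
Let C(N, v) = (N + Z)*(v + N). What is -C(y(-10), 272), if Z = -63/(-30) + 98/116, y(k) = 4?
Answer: -277932/145 ≈ -1916.8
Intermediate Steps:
Z = 427/145 (Z = -63*(-1/30) + 98*(1/116) = 21/10 + 49/58 = 427/145 ≈ 2.9448)
C(N, v) = (427/145 + N)*(N + v) (C(N, v) = (N + 427/145)*(v + N) = (427/145 + N)*(N + v))
-C(y(-10), 272) = -(4² + (427/145)*4 + (427/145)*272 + 4*272) = -(16 + 1708/145 + 116144/145 + 1088) = -1*277932/145 = -277932/145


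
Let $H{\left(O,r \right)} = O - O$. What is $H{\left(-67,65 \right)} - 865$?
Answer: $-865$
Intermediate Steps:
$H{\left(O,r \right)} = 0$
$H{\left(-67,65 \right)} - 865 = 0 - 865 = -865$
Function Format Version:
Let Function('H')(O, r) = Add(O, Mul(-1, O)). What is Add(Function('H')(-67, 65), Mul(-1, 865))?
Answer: -865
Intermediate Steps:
Function('H')(O, r) = 0
Add(Function('H')(-67, 65), Mul(-1, 865)) = Add(0, Mul(-1, 865)) = Add(0, -865) = -865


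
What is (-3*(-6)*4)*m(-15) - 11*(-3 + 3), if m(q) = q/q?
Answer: 72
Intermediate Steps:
m(q) = 1
(-3*(-6)*4)*m(-15) - 11*(-3 + 3) = (-3*(-6)*4)*1 - 11*(-3 + 3) = (18*4)*1 - 11*0 = 72*1 + 0 = 72 + 0 = 72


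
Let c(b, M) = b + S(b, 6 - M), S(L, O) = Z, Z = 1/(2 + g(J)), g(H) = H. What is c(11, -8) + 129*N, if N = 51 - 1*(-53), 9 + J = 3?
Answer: 53707/4 ≈ 13427.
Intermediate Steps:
J = -6 (J = -9 + 3 = -6)
Z = -¼ (Z = 1/(2 - 6) = 1/(-4) = -¼ ≈ -0.25000)
S(L, O) = -¼
c(b, M) = -¼ + b (c(b, M) = b - ¼ = -¼ + b)
N = 104 (N = 51 + 53 = 104)
c(11, -8) + 129*N = (-¼ + 11) + 129*104 = 43/4 + 13416 = 53707/4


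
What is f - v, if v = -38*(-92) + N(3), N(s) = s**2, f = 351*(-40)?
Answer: -17545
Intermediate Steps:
f = -14040
v = 3505 (v = -38*(-92) + 3**2 = 3496 + 9 = 3505)
f - v = -14040 - 1*3505 = -14040 - 3505 = -17545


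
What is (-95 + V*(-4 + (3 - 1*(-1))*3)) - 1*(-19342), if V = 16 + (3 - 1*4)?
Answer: 19367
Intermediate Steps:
V = 15 (V = 16 + (3 - 4) = 16 - 1 = 15)
(-95 + V*(-4 + (3 - 1*(-1))*3)) - 1*(-19342) = (-95 + 15*(-4 + (3 - 1*(-1))*3)) - 1*(-19342) = (-95 + 15*(-4 + (3 + 1)*3)) + 19342 = (-95 + 15*(-4 + 4*3)) + 19342 = (-95 + 15*(-4 + 12)) + 19342 = (-95 + 15*8) + 19342 = (-95 + 120) + 19342 = 25 + 19342 = 19367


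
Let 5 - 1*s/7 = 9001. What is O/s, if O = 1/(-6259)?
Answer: 1/394141748 ≈ 2.5372e-9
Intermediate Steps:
s = -62972 (s = 35 - 7*9001 = 35 - 63007 = -62972)
O = -1/6259 ≈ -0.00015977
O/s = -1/6259/(-62972) = -1/6259*(-1/62972) = 1/394141748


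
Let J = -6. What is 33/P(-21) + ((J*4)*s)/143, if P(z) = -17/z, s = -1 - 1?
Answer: 99915/2431 ≈ 41.100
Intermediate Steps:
s = -2
33/P(-21) + ((J*4)*s)/143 = 33/((-17/(-21))) + (-6*4*(-2))/143 = 33/((-17*(-1/21))) - 24*(-2)*(1/143) = 33/(17/21) + 48*(1/143) = 33*(21/17) + 48/143 = 693/17 + 48/143 = 99915/2431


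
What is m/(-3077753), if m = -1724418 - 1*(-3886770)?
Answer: -113808/161987 ≈ -0.70257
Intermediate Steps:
m = 2162352 (m = -1724418 + 3886770 = 2162352)
m/(-3077753) = 2162352/(-3077753) = 2162352*(-1/3077753) = -113808/161987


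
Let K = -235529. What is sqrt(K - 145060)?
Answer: I*sqrt(380589) ≈ 616.92*I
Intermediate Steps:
sqrt(K - 145060) = sqrt(-235529 - 145060) = sqrt(-380589) = I*sqrt(380589)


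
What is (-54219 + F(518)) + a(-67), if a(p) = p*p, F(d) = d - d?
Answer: -49730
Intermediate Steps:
F(d) = 0
a(p) = p**2
(-54219 + F(518)) + a(-67) = (-54219 + 0) + (-67)**2 = -54219 + 4489 = -49730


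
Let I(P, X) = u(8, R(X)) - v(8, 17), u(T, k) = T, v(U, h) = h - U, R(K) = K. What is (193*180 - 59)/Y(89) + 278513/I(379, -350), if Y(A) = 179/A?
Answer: -46767218/179 ≈ -2.6127e+5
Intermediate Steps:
I(P, X) = -1 (I(P, X) = 8 - (17 - 1*8) = 8 - (17 - 8) = 8 - 1*9 = 8 - 9 = -1)
(193*180 - 59)/Y(89) + 278513/I(379, -350) = (193*180 - 59)/((179/89)) + 278513/(-1) = (34740 - 59)/((179*(1/89))) + 278513*(-1) = 34681/(179/89) - 278513 = 34681*(89/179) - 278513 = 3086609/179 - 278513 = -46767218/179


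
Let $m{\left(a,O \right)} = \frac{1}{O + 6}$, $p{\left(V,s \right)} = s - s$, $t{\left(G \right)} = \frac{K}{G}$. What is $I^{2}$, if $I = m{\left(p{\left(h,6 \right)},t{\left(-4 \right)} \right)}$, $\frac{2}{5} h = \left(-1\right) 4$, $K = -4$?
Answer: $\frac{1}{49} \approx 0.020408$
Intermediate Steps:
$t{\left(G \right)} = - \frac{4}{G}$
$h = -10$ ($h = \frac{5 \left(\left(-1\right) 4\right)}{2} = \frac{5}{2} \left(-4\right) = -10$)
$p{\left(V,s \right)} = 0$
$m{\left(a,O \right)} = \frac{1}{6 + O}$
$I = \frac{1}{7}$ ($I = \frac{1}{6 - \frac{4}{-4}} = \frac{1}{6 - -1} = \frac{1}{6 + 1} = \frac{1}{7} \approx 0.14286$)
$I^{2} = \left(\frac{1}{7}\right)^{2} = \frac{1}{49}$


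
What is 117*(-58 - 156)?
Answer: -25038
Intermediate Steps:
117*(-58 - 156) = 117*(-214) = -25038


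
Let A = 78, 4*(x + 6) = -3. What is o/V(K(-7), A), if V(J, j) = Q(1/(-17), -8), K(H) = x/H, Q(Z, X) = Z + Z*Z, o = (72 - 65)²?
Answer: -14161/16 ≈ -885.06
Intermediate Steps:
x = -27/4 (x = -6 + (¼)*(-3) = -6 - ¾ = -27/4 ≈ -6.7500)
o = 49 (o = 7² = 49)
Q(Z, X) = Z + Z²
K(H) = -27/(4*H)
V(J, j) = -16/289 (V(J, j) = (1 + 1/(-17))/(-17) = -(1 - 1/17)/17 = -1/17*16/17 = -16/289)
o/V(K(-7), A) = 49/(-16/289) = 49*(-289/16) = -14161/16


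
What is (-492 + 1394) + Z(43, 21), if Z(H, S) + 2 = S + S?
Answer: 942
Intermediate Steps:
Z(H, S) = -2 + 2*S (Z(H, S) = -2 + (S + S) = -2 + 2*S)
(-492 + 1394) + Z(43, 21) = (-492 + 1394) + (-2 + 2*21) = 902 + (-2 + 42) = 902 + 40 = 942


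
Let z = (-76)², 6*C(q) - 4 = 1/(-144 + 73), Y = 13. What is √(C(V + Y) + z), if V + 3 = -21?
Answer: √1048325934/426 ≈ 76.004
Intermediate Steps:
V = -24 (V = -3 - 21 = -24)
C(q) = 283/426 (C(q) = ⅔ + 1/(6*(-144 + 73)) = ⅔ + (⅙)/(-71) = ⅔ + (⅙)*(-1/71) = ⅔ - 1/426 = 283/426)
z = 5776
√(C(V + Y) + z) = √(283/426 + 5776) = √(2460859/426) = √1048325934/426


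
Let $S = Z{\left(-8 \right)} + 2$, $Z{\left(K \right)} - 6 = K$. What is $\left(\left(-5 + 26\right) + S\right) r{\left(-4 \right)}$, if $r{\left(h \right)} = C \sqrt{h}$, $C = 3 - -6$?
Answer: $378 i \approx 378.0 i$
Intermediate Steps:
$C = 9$ ($C = 3 + 6 = 9$)
$Z{\left(K \right)} = 6 + K$
$r{\left(h \right)} = 9 \sqrt{h}$
$S = 0$ ($S = \left(6 - 8\right) + 2 = -2 + 2 = 0$)
$\left(\left(-5 + 26\right) + S\right) r{\left(-4 \right)} = \left(\left(-5 + 26\right) + 0\right) 9 \sqrt{-4} = \left(21 + 0\right) 9 \cdot 2 i = 21 \cdot 18 i = 378 i$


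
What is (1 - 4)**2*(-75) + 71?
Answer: -604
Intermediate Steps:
(1 - 4)**2*(-75) + 71 = (-3)**2*(-75) + 71 = 9*(-75) + 71 = -675 + 71 = -604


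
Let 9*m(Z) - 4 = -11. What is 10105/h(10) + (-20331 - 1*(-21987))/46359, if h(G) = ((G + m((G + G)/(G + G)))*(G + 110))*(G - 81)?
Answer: -22556017/242838744 ≈ -0.092885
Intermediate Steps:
m(Z) = -7/9 (m(Z) = 4/9 + (1/9)*(-11) = 4/9 - 11/9 = -7/9)
h(G) = (-81 + G)*(110 + G)*(-7/9 + G) (h(G) = ((G - 7/9)*(G + 110))*(G - 81) = ((-7/9 + G)*(110 + G))*(-81 + G) = ((110 + G)*(-7/9 + G))*(-81 + G) = (-81 + G)*(110 + G)*(-7/9 + G))
10105/h(10) + (-20331 - 1*(-21987))/46359 = 10105/(6930 + 10**3 - 80393/9*10 + (254/9)*10**2) + (-20331 - 1*(-21987))/46359 = 10105/(6930 + 1000 - 803930/9 + (254/9)*100) + (-20331 + 21987)*(1/46359) = 10105/(6930 + 1000 - 803930/9 + 25400/9) + 1656*(1/46359) = 10105/(-235720/3) + 184/5151 = 10105*(-3/235720) + 184/5151 = -6063/47144 + 184/5151 = -22556017/242838744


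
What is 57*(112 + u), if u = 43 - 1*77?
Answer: 4446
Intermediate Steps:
u = -34 (u = 43 - 77 = -34)
57*(112 + u) = 57*(112 - 34) = 57*78 = 4446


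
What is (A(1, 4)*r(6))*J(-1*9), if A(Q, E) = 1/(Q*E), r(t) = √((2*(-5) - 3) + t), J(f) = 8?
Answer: 2*I*√7 ≈ 5.2915*I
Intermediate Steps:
r(t) = √(-13 + t) (r(t) = √((-10 - 3) + t) = √(-13 + t))
A(Q, E) = 1/(E*Q)
(A(1, 4)*r(6))*J(-1*9) = ((1/(4*1))*√(-13 + 6))*8 = (((¼)*1)*√(-7))*8 = ((I*√7)/4)*8 = (I*√7/4)*8 = 2*I*√7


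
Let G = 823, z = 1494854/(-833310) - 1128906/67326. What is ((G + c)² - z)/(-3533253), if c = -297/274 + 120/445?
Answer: -1879494609765275785786867/9823449922175617588310940 ≈ -0.19133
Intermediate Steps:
z = -86780933272/4675285755 (z = 1494854*(-1/833310) - 1128906*1/67326 = -747427/416655 - 188151/11221 = -86780933272/4675285755 ≈ -18.562)
c = -19857/24386 (c = -297*1/274 + 120*(1/445) = -297/274 + 24/89 = -19857/24386 ≈ -0.81428)
((G + c)² - z)/(-3533253) = ((823 - 19857/24386)² - 1*(-86780933272/4675285755))/(-3533253) = ((20049821/24386)² + 86780933272/4675285755)*(-1/3533253) = (401995322132041/594676996 + 86780933272/4675285755)*(-1/3533253) = (1879494609765275785786867/2780284888224991980)*(-1/3533253) = -1879494609765275785786867/9823449922175617588310940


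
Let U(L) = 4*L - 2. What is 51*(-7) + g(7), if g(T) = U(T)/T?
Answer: -2473/7 ≈ -353.29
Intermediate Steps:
U(L) = -2 + 4*L
g(T) = (-2 + 4*T)/T
51*(-7) + g(7) = 51*(-7) + (4 - 2/7) = -357 + (4 - 2*⅐) = -357 + (4 - 2/7) = -357 + 26/7 = -2473/7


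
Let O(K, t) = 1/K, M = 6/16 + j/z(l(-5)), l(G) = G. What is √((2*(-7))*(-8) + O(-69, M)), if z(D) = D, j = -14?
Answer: √533163/69 ≈ 10.582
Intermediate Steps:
M = 127/40 (M = 6/16 - 14/(-5) = 6*(1/16) - 14*(-⅕) = 3/8 + 14/5 = 127/40 ≈ 3.1750)
√((2*(-7))*(-8) + O(-69, M)) = √((2*(-7))*(-8) + 1/(-69)) = √(-14*(-8) - 1/69) = √(112 - 1/69) = √(7727/69) = √533163/69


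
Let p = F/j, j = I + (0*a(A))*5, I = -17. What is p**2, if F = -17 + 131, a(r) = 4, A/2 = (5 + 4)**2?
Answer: 12996/289 ≈ 44.969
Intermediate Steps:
A = 162 (A = 2*(5 + 4)**2 = 2*9**2 = 2*81 = 162)
F = 114
j = -17 (j = -17 + (0*4)*5 = -17 + 0*5 = -17 + 0 = -17)
p = -114/17 (p = 114/(-17) = 114*(-1/17) = -114/17 ≈ -6.7059)
p**2 = (-114/17)**2 = 12996/289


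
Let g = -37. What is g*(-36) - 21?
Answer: 1311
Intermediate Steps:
g*(-36) - 21 = -37*(-36) - 21 = 1332 - 21 = 1311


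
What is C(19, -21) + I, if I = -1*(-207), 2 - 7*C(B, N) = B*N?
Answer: 1850/7 ≈ 264.29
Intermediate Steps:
C(B, N) = 2/7 - B*N/7
I = 207
C(19, -21) + I = (2/7 - ⅐*19*(-21)) + 207 = (2/7 + 57) + 207 = 401/7 + 207 = 1850/7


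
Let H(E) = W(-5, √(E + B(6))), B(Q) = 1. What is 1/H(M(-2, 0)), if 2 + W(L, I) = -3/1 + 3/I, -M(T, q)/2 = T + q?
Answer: -25/116 - 3*√5/116 ≈ -0.27335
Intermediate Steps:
M(T, q) = -2*T - 2*q (M(T, q) = -2*(T + q) = -2*T - 2*q)
W(L, I) = -5 + 3/I (W(L, I) = -2 + (-3/1 + 3/I) = -2 + (-3*1 + 3/I) = -2 + (-3 + 3/I) = -5 + 3/I)
H(E) = -5 + 3/√(1 + E) (H(E) = -5 + 3/(√(E + 1)) = -5 + 3/(√(1 + E)) = -5 + 3/√(1 + E))
1/H(M(-2, 0)) = 1/(-5 + 3/√(1 + (-2*(-2) - 2*0))) = 1/(-5 + 3/√(1 + (4 + 0))) = 1/(-5 + 3/√(1 + 4)) = 1/(-5 + 3/√5) = 1/(-5 + 3*(√5/5)) = 1/(-5 + 3*√5/5)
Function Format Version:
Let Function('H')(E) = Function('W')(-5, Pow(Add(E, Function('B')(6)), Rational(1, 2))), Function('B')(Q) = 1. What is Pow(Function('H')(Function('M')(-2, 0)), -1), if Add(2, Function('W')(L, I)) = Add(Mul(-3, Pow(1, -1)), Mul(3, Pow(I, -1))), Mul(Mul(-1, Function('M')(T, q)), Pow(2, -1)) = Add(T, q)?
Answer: Add(Rational(-25, 116), Mul(Rational(-3, 116), Pow(5, Rational(1, 2)))) ≈ -0.27335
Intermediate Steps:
Function('M')(T, q) = Add(Mul(-2, T), Mul(-2, q)) (Function('M')(T, q) = Mul(-2, Add(T, q)) = Add(Mul(-2, T), Mul(-2, q)))
Function('W')(L, I) = Add(-5, Mul(3, Pow(I, -1))) (Function('W')(L, I) = Add(-2, Add(Mul(-3, Pow(1, -1)), Mul(3, Pow(I, -1)))) = Add(-2, Add(Mul(-3, 1), Mul(3, Pow(I, -1)))) = Add(-2, Add(-3, Mul(3, Pow(I, -1)))) = Add(-5, Mul(3, Pow(I, -1))))
Function('H')(E) = Add(-5, Mul(3, Pow(Add(1, E), Rational(-1, 2)))) (Function('H')(E) = Add(-5, Mul(3, Pow(Pow(Add(E, 1), Rational(1, 2)), -1))) = Add(-5, Mul(3, Pow(Pow(Add(1, E), Rational(1, 2)), -1))) = Add(-5, Mul(3, Pow(Add(1, E), Rational(-1, 2)))))
Pow(Function('H')(Function('M')(-2, 0)), -1) = Pow(Add(-5, Mul(3, Pow(Add(1, Add(Mul(-2, -2), Mul(-2, 0))), Rational(-1, 2)))), -1) = Pow(Add(-5, Mul(3, Pow(Add(1, Add(4, 0)), Rational(-1, 2)))), -1) = Pow(Add(-5, Mul(3, Pow(Add(1, 4), Rational(-1, 2)))), -1) = Pow(Add(-5, Mul(3, Pow(5, Rational(-1, 2)))), -1) = Pow(Add(-5, Mul(3, Mul(Rational(1, 5), Pow(5, Rational(1, 2))))), -1) = Pow(Add(-5, Mul(Rational(3, 5), Pow(5, Rational(1, 2)))), -1)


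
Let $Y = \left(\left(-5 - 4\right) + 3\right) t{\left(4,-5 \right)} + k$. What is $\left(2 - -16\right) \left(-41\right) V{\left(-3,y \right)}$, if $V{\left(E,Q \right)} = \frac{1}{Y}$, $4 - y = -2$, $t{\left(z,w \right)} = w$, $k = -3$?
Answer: $- \frac{82}{3} \approx -27.333$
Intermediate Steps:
$y = 6$ ($y = 4 - -2 = 4 + 2 = 6$)
$Y = 27$ ($Y = \left(\left(-5 - 4\right) + 3\right) \left(-5\right) - 3 = \left(-9 + 3\right) \left(-5\right) - 3 = \left(-6\right) \left(-5\right) - 3 = 30 - 3 = 27$)
$V{\left(E,Q \right)} = \frac{1}{27}$
$\left(2 - -16\right) \left(-41\right) V{\left(-3,y \right)} = \left(2 - -16\right) \left(-41\right) \frac{1}{27} = \left(2 + 16\right) \left(-41\right) \frac{1}{27} = 18 \left(-41\right) \frac{1}{27} = \left(-738\right) \frac{1}{27} = - \frac{82}{3}$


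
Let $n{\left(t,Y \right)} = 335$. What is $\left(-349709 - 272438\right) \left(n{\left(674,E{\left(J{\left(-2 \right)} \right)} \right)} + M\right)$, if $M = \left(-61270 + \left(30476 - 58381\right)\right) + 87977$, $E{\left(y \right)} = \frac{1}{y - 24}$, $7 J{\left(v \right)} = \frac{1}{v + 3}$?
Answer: $536912861$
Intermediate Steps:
$J{\left(v \right)} = \frac{1}{7 \left(3 + v\right)}$ ($J{\left(v \right)} = \frac{1}{7 \left(v + 3\right)} = \frac{1}{7 \left(3 + v\right)}$)
$E{\left(y \right)} = \frac{1}{-24 + y}$
$M = -1198$ ($M = \left(-61270 + \left(30476 - 58381\right)\right) + 87977 = \left(-61270 - 27905\right) + 87977 = -89175 + 87977 = -1198$)
$\left(-349709 - 272438\right) \left(n{\left(674,E{\left(J{\left(-2 \right)} \right)} \right)} + M\right) = \left(-349709 - 272438\right) \left(335 - 1198\right) = \left(-622147\right) \left(-863\right) = 536912861$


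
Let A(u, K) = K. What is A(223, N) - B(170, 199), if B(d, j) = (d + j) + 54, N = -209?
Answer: -632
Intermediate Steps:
B(d, j) = 54 + d + j
A(223, N) - B(170, 199) = -209 - (54 + 170 + 199) = -209 - 1*423 = -209 - 423 = -632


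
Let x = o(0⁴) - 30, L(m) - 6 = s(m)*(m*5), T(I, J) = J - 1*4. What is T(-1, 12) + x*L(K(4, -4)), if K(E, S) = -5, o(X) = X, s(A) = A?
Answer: -3922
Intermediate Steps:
T(I, J) = -4 + J (T(I, J) = J - 4 = -4 + J)
L(m) = 6 + 5*m² (L(m) = 6 + m*(m*5) = 6 + m*(5*m) = 6 + 5*m²)
x = -30 (x = 0⁴ - 30 = 0 - 30 = -30)
T(-1, 12) + x*L(K(4, -4)) = (-4 + 12) - 30*(6 + 5*(-5)²) = 8 - 30*(6 + 5*25) = 8 - 30*(6 + 125) = 8 - 30*131 = 8 - 3930 = -3922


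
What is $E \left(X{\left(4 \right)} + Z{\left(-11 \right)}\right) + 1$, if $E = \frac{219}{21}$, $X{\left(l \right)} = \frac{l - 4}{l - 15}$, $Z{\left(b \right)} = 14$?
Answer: $147$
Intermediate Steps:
$X{\left(l \right)} = \frac{-4 + l}{-15 + l}$
$E = \frac{73}{7}$ ($E = 219 \cdot \frac{1}{21} = \frac{73}{7} \approx 10.429$)
$E \left(X{\left(4 \right)} + Z{\left(-11 \right)}\right) + 1 = \frac{73 \left(\frac{-4 + 4}{-15 + 4} + 14\right)}{7} + 1 = \frac{73 \left(\frac{1}{-11} \cdot 0 + 14\right)}{7} + 1 = \frac{73 \left(\left(- \frac{1}{11}\right) 0 + 14\right)}{7} + 1 = \frac{73 \left(0 + 14\right)}{7} + 1 = \frac{73}{7} \cdot 14 + 1 = 146 + 1 = 147$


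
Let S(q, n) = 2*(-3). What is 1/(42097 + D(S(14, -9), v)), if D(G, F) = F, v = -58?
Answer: 1/42039 ≈ 2.3787e-5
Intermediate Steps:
S(q, n) = -6
1/(42097 + D(S(14, -9), v)) = 1/(42097 - 58) = 1/42039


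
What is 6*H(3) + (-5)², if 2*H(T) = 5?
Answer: 40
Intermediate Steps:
H(T) = 5/2 (H(T) = (½)*5 = 5/2)
6*H(3) + (-5)² = 6*(5/2) + (-5)² = 15 + 25 = 40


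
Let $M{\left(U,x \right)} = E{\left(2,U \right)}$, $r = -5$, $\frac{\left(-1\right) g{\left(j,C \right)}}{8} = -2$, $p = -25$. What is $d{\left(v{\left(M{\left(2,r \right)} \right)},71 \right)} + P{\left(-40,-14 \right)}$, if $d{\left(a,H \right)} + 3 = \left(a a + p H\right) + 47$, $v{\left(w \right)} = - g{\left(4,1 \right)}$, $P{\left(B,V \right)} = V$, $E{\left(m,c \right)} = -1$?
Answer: $-1489$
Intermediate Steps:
$g{\left(j,C \right)} = 16$ ($g{\left(j,C \right)} = \left(-8\right) \left(-2\right) = 16$)
$M{\left(U,x \right)} = -1$
$v{\left(w \right)} = -16$ ($v{\left(w \right)} = \left(-1\right) 16 = -16$)
$d{\left(a,H \right)} = 44 + a^{2} - 25 H$ ($d{\left(a,H \right)} = -3 - \left(-47 + 25 H - a a\right) = -3 - \left(-47 - a^{2} + 25 H\right) = -3 + \left(47 + a^{2} - 25 H\right) = 44 + a^{2} - 25 H$)
$d{\left(v{\left(M{\left(2,r \right)} \right)},71 \right)} + P{\left(-40,-14 \right)} = \left(44 + \left(-16\right)^{2} - 1775\right) - 14 = \left(44 + 256 - 1775\right) - 14 = -1475 - 14 = -1489$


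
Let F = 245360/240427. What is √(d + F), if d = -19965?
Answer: 13*I*√56434088485/21857 ≈ 141.29*I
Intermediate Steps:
F = 245360/240427 (F = 245360*(1/240427) = 245360/240427 ≈ 1.0205)
√(d + F) = √(-19965 + 245360/240427) = √(-4799879695/240427) = 13*I*√56434088485/21857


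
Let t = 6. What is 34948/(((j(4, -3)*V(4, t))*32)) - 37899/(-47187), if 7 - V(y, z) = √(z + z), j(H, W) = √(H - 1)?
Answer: 46431319/775964 + 61159*√3/888 ≈ 179.13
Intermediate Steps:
j(H, W) = √(-1 + H)
V(y, z) = 7 - √2*√z (V(y, z) = 7 - √(z + z) = 7 - √(2*z) = 7 - √2*√z)
34948/(((j(4, -3)*V(4, t))*32)) - 37899/(-47187) = 34948/(((√(-1 + 4)*(7 - √2*√6))*32)) - 37899/(-47187) = 34948/(((√3*(7 - 2*√3))*32)) - 37899*(-1/47187) = 34948/((32*√3*(7 - 2*√3))) + 4211/5243 = 34948*(√3/(96*(7 - 2*√3))) + 4211/5243 = 8737*√3/(24*(7 - 2*√3)) + 4211/5243 = 4211/5243 + 8737*√3/(24*(7 - 2*√3))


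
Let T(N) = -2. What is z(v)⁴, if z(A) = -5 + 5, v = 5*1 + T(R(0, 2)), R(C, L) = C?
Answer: 0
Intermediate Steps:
v = 3 (v = 5*1 - 2 = 5 - 2 = 3)
z(A) = 0
z(v)⁴ = 0⁴ = 0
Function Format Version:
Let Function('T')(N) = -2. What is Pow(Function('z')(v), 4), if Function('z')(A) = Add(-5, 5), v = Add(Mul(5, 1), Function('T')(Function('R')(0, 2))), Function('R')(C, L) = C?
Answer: 0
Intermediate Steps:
v = 3 (v = Add(Mul(5, 1), -2) = Add(5, -2) = 3)
Function('z')(A) = 0
Pow(Function('z')(v), 4) = Pow(0, 4) = 0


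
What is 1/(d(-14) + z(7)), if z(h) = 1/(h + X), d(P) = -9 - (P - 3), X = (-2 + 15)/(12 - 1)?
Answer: 90/731 ≈ 0.12312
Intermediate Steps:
X = 13/11 ≈ 1.1818
d(P) = -6 - P (d(P) = -9 - (-3 + P) = -9 + (3 - P) = -6 - P)
z(h) = 1/(13/11 + h) (z(h) = 1/(h + 13/11) = 1/(13/11 + h))
1/(d(-14) + z(7)) = 1/((-6 - 1*(-14)) + 11/(13 + 11*7)) = 1/((-6 + 14) + 11/(13 + 77)) = 1/(8 + 11/90) = 1/(731/90) = 90/731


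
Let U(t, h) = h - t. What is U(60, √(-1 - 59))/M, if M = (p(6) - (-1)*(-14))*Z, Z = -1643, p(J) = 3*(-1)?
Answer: -60/27931 + 2*I*√15/27931 ≈ -0.0021482 + 0.00027733*I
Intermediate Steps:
p(J) = -3
M = 27931 (M = (-3 - (-1)*(-14))*(-1643) = (-3 - 1*14)*(-1643) = (-3 - 14)*(-1643) = -17*(-1643) = 27931)
U(60, √(-1 - 59))/M = (√(-1 - 59) - 1*60)/27931 = (√(-60) - 60)*(1/27931) = (2*I*√15 - 60)*(1/27931) = (-60 + 2*I*√15)*(1/27931) = -60/27931 + 2*I*√15/27931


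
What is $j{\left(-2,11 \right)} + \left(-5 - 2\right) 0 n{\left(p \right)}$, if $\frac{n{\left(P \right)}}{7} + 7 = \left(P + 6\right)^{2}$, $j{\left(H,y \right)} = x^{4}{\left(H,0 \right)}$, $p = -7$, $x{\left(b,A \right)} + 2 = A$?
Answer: $16$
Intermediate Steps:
$x{\left(b,A \right)} = -2 + A$
$j{\left(H,y \right)} = 16$ ($j{\left(H,y \right)} = \left(-2 + 0\right)^{4} = \left(-2\right)^{4} = 16$)
$n{\left(P \right)} = -49 + 7 \left(6 + P\right)^{2}$ ($n{\left(P \right)} = -49 + 7 \left(P + 6\right)^{2} = -49 + 7 \left(6 + P\right)^{2}$)
$j{\left(-2,11 \right)} + \left(-5 - 2\right) 0 n{\left(p \right)} = 16 + \left(-5 - 2\right) 0 \left(-49 + 7 \left(6 - 7\right)^{2}\right) = 16 + \left(-7\right) 0 \left(-49 + 7 \left(-1\right)^{2}\right) = 16 + 0 \left(-49 + 7 \cdot 1\right) = 16 + 0 \left(-49 + 7\right) = 16 + 0 \left(-42\right) = 16 + 0 = 16$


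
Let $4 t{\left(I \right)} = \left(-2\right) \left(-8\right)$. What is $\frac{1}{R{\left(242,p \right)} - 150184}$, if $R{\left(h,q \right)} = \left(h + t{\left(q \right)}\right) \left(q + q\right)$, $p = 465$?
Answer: $\frac{1}{78596} \approx 1.2723 \cdot 10^{-5}$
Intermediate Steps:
$t{\left(I \right)} = 4$ ($t{\left(I \right)} = \frac{\left(-2\right) \left(-8\right)}{4} = \frac{1}{4} \cdot 16 = 4$)
$R{\left(h,q \right)} = 2 q \left(4 + h\right)$ ($R{\left(h,q \right)} = \left(h + 4\right) \left(q + q\right) = \left(4 + h\right) 2 q = 2 q \left(4 + h\right)$)
$\frac{1}{R{\left(242,p \right)} - 150184} = \frac{1}{2 \cdot 465 \left(4 + 242\right) - 150184} = \frac{1}{2 \cdot 465 \cdot 246 - 150184} = \frac{1}{228780 - 150184} = \frac{1}{78596}$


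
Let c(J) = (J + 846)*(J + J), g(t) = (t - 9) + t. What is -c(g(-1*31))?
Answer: 110050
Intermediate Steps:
g(t) = -9 + 2*t (g(t) = (-9 + t) + t = -9 + 2*t)
c(J) = 2*J*(846 + J) (c(J) = (846 + J)*(2*J) = 2*J*(846 + J))
-c(g(-1*31)) = -2*(-9 + 2*(-1*31))*(846 + (-9 + 2*(-1*31))) = -2*(-9 + 2*(-31))*(846 + (-9 + 2*(-31))) = -2*(-9 - 62)*(846 + (-9 - 62)) = -2*(-71)*(846 - 71) = -2*(-71)*775 = -1*(-110050) = 110050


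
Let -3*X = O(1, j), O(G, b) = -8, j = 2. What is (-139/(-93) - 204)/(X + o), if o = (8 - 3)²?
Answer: -18833/2573 ≈ -7.3195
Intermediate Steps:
o = 25 (o = 5² = 25)
X = 8/3 (X = -⅓*(-8) = 8/3 ≈ 2.6667)
(-139/(-93) - 204)/(X + o) = (-139/(-93) - 204)/(8/3 + 25) = (-139*(-1/93) - 204)/(83/3) = (139/93 - 204)*(3/83) = -18833/93*3/83 = -18833/2573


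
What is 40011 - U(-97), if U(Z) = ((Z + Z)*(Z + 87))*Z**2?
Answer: -18213449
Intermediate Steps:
U(Z) = 2*Z**3*(87 + Z) (U(Z) = ((2*Z)*(87 + Z))*Z**2 = (2*Z*(87 + Z))*Z**2 = 2*Z**3*(87 + Z))
40011 - U(-97) = 40011 - 2*(-97)**3*(87 - 97) = 40011 - 2*(-912673)*(-10) = 40011 - 1*18253460 = 40011 - 18253460 = -18213449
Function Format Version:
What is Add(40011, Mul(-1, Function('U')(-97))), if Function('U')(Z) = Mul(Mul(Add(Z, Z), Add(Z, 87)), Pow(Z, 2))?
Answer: -18213449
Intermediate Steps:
Function('U')(Z) = Mul(2, Pow(Z, 3), Add(87, Z)) (Function('U')(Z) = Mul(Mul(Mul(2, Z), Add(87, Z)), Pow(Z, 2)) = Mul(Mul(2, Z, Add(87, Z)), Pow(Z, 2)) = Mul(2, Pow(Z, 3), Add(87, Z)))
Add(40011, Mul(-1, Function('U')(-97))) = Add(40011, Mul(-1, Mul(2, Pow(-97, 3), Add(87, -97)))) = Add(40011, Mul(-1, Mul(2, -912673, -10))) = Add(40011, Mul(-1, 18253460)) = Add(40011, -18253460) = -18213449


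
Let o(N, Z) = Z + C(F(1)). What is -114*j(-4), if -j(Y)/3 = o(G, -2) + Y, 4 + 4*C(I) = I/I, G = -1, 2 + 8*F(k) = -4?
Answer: -4617/2 ≈ -2308.5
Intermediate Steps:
F(k) = -¾ (F(k) = -¼ + (⅛)*(-4) = -¼ - ½ = -¾)
C(I) = -¾ (C(I) = -1 + (I/I)/4 = -1 + (¼)*1 = -1 + ¼ = -¾)
o(N, Z) = -¾ + Z (o(N, Z) = Z - ¾ = -¾ + Z)
j(Y) = 33/4 - 3*Y (j(Y) = -3*((-¾ - 2) + Y) = -3*(-11/4 + Y) = 33/4 - 3*Y)
-114*j(-4) = -114*(33/4 - 3*(-4)) = -114*(33/4 + 12) = -114*81/4 = -57*81/2 = -4617/2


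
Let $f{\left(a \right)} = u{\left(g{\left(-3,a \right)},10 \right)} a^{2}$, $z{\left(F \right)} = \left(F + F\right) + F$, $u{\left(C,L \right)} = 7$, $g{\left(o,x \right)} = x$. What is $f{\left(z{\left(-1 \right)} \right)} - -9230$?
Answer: $9293$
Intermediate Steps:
$z{\left(F \right)} = 3 F$ ($z{\left(F \right)} = 2 F + F = 3 F$)
$f{\left(a \right)} = 7 a^{2}$
$f{\left(z{\left(-1 \right)} \right)} - -9230 = 7 \left(3 \left(-1\right)\right)^{2} - -9230 = 7 \left(-3\right)^{2} + 9230 = 7 \cdot 9 + 9230 = 63 + 9230 = 9293$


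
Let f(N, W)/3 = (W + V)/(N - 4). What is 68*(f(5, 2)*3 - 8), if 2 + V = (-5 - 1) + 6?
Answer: -544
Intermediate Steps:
V = -2 (V = -2 + ((-5 - 1) + 6) = -2 + (-6 + 6) = -2 + 0 = -2)
f(N, W) = 3*(-2 + W)/(-4 + N) (f(N, W) = 3*((W - 2)/(N - 4)) = 3*((-2 + W)/(-4 + N)) = 3*(-2 + W)/(-4 + N))
68*(f(5, 2)*3 - 8) = 68*((3*(-2 + 2)/(-4 + 5))*3 - 8) = 68*((3*0/1)*3 - 8) = 68*((3*1*0)*3 - 8) = 68*(0*3 - 8) = 68*(0 - 8) = 68*(-8) = -544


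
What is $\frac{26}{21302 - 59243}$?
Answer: $- \frac{26}{37941} \approx -0.00068527$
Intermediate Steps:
$\frac{26}{21302 - 59243} = \frac{26}{-37941} = 26 \left(- \frac{1}{37941}\right) = - \frac{26}{37941}$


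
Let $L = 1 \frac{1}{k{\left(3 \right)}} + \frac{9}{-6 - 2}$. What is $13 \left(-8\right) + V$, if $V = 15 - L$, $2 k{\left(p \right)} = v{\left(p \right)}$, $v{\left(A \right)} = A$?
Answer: $- \frac{2125}{24} \approx -88.542$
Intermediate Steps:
$k{\left(p \right)} = \frac{p}{2}$
$L = - \frac{11}{24}$ ($L = 1 \frac{1}{\frac{1}{2} \cdot 3} + \frac{9}{-6 - 2} = 1 \frac{1}{\frac{3}{2}} + \frac{9}{-6 - 2} = 1 \cdot \frac{2}{3} + \frac{9}{-8} = \frac{2}{3} + 9 \left(- \frac{1}{8}\right) = \frac{2}{3} - \frac{9}{8} = - \frac{11}{24} \approx -0.45833$)
$V = \frac{371}{24}$ ($V = 15 - - \frac{11}{24} = 15 + \frac{11}{24} = \frac{371}{24} \approx 15.458$)
$13 \left(-8\right) + V = 13 \left(-8\right) + \frac{371}{24} = -104 + \frac{371}{24} = - \frac{2125}{24}$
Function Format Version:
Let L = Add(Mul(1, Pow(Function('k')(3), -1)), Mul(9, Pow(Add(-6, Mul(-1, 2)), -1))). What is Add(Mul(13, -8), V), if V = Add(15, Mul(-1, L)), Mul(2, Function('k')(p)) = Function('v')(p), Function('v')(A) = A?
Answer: Rational(-2125, 24) ≈ -88.542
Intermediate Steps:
Function('k')(p) = Mul(Rational(1, 2), p)
L = Rational(-11, 24) (L = Add(Mul(1, Pow(Mul(Rational(1, 2), 3), -1)), Mul(9, Pow(Add(-6, Mul(-1, 2)), -1))) = Add(Mul(1, Pow(Rational(3, 2), -1)), Mul(9, Pow(Add(-6, -2), -1))) = Add(Mul(1, Rational(2, 3)), Mul(9, Pow(-8, -1))) = Add(Rational(2, 3), Mul(9, Rational(-1, 8))) = Add(Rational(2, 3), Rational(-9, 8)) = Rational(-11, 24) ≈ -0.45833)
V = Rational(371, 24) (V = Add(15, Mul(-1, Rational(-11, 24))) = Add(15, Rational(11, 24)) = Rational(371, 24) ≈ 15.458)
Add(Mul(13, -8), V) = Add(Mul(13, -8), Rational(371, 24)) = Add(-104, Rational(371, 24)) = Rational(-2125, 24)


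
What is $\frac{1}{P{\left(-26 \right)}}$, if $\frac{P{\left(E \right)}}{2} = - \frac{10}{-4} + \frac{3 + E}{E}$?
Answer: $\frac{13}{88} \approx 0.14773$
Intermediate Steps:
$P{\left(E \right)} = 5 + \frac{2 \left(3 + E\right)}{E}$ ($P{\left(E \right)} = 2 \left(- \frac{10}{-4} + \frac{3 + E}{E}\right) = 2 \left(\left(-10\right) \left(- \frac{1}{4}\right) + \frac{3 + E}{E}\right) = 2 \left(\frac{5}{2} + \frac{3 + E}{E}\right) = 5 + \frac{2 \left(3 + E\right)}{E}$)
$\frac{1}{P{\left(-26 \right)}} = \frac{1}{7 + \frac{6}{-26}} = \frac{1}{7 + 6 \left(- \frac{1}{26}\right)} = \frac{1}{7 - \frac{3}{13}} = \frac{1}{\frac{88}{13}} = \frac{13}{88}$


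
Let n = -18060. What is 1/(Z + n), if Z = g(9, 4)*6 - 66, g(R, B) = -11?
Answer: -1/18192 ≈ -5.4969e-5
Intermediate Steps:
Z = -132 (Z = -11*6 - 66 = -66 - 66 = -132)
1/(Z + n) = 1/(-132 - 18060) = 1/(-18192) = -1/18192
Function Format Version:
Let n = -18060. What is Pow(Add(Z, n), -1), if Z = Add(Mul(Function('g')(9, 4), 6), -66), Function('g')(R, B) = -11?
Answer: Rational(-1, 18192) ≈ -5.4969e-5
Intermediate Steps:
Z = -132 (Z = Add(Mul(-11, 6), -66) = Add(-66, -66) = -132)
Pow(Add(Z, n), -1) = Pow(Add(-132, -18060), -1) = Pow(-18192, -1) = Rational(-1, 18192)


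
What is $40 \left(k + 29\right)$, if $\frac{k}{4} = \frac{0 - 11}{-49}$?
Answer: $\frac{58600}{49} \approx 1195.9$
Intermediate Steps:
$k = \frac{44}{49}$ ($k = 4 \frac{0 - 11}{-49} = 4 \left(0 - 11\right) \left(- \frac{1}{49}\right) = 4 \left(\left(-11\right) \left(- \frac{1}{49}\right)\right) = 4 \cdot \frac{11}{49} = \frac{44}{49} \approx 0.89796$)
$40 \left(k + 29\right) = 40 \left(\frac{44}{49} + 29\right) = 40 \cdot \frac{1465}{49} = \frac{58600}{49}$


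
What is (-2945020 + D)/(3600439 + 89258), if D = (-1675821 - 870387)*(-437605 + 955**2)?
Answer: -1207974944380/3689697 ≈ -3.2739e+5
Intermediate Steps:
D = -1207971999360 (D = -2546208*(-437605 + 912025) = -2546208*474420 = -1207971999360)
(-2945020 + D)/(3600439 + 89258) = (-2945020 - 1207971999360)/(3600439 + 89258) = -1207974944380/3689697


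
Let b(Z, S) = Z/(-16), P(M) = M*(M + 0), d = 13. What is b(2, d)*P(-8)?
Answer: -8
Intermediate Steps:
P(M) = M**2 (P(M) = M*M = M**2)
b(Z, S) = -Z/16 (b(Z, S) = Z*(-1/16) = -Z/16)
b(2, d)*P(-8) = -1/16*2*(-8)**2 = -1/8*64 = -8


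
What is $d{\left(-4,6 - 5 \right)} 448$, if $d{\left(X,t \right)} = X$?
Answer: $-1792$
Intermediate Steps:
$d{\left(-4,6 - 5 \right)} 448 = \left(-4\right) 448 = -1792$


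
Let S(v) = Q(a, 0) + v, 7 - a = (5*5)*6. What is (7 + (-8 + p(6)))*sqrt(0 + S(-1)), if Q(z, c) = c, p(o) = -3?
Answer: -4*I ≈ -4.0*I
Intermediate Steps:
a = -143 (a = 7 - 5*5*6 = 7 - 25*6 = 7 - 1*150 = 7 - 150 = -143)
S(v) = v (S(v) = 0 + v = v)
(7 + (-8 + p(6)))*sqrt(0 + S(-1)) = (7 + (-8 - 3))*sqrt(0 - 1) = (7 - 11)*sqrt(-1) = -4*I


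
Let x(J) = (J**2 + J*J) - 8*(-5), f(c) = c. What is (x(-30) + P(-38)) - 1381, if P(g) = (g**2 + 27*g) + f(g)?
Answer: 839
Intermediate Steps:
P(g) = g**2 + 28*g (P(g) = (g**2 + 27*g) + g = g**2 + 28*g)
x(J) = 40 + 2*J**2 (x(J) = (J**2 + J**2) + 40 = 2*J**2 + 40 = 40 + 2*J**2)
(x(-30) + P(-38)) - 1381 = ((40 + 2*(-30)**2) - 38*(28 - 38)) - 1381 = ((40 + 2*900) - 38*(-10)) - 1381 = ((40 + 1800) + 380) - 1381 = (1840 + 380) - 1381 = 2220 - 1381 = 839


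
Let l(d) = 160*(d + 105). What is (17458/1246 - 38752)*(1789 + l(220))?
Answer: -185447313309/89 ≈ -2.0837e+9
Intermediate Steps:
l(d) = 16800 + 160*d (l(d) = 160*(105 + d) = 16800 + 160*d)
(17458/1246 - 38752)*(1789 + l(220)) = (17458/1246 - 38752)*(1789 + (16800 + 160*220)) = (17458*(1/1246) - 38752)*(1789 + (16800 + 35200)) = (1247/89 - 38752)*(1789 + 52000) = -3447681/89*53789 = -185447313309/89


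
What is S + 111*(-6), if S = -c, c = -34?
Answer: -632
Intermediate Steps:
S = 34 (S = -1*(-34) = 34)
S + 111*(-6) = 34 + 111*(-6) = 34 - 666 = -632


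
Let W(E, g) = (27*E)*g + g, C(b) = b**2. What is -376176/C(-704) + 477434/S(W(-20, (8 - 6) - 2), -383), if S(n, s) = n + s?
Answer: -14798000297/11863808 ≈ -1247.3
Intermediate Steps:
W(E, g) = g + 27*E*g (W(E, g) = 27*E*g + g = g + 27*E*g)
-376176/C(-704) + 477434/S(W(-20, (8 - 6) - 2), -383) = -376176/((-704)**2) + 477434/(((8 - 6) - 2)*(1 + 27*(-20)) - 383) = -376176/495616 + 477434/((2 - 2)*(1 - 540) - 383) = -376176*1/495616 + 477434/(0*(-539) - 383) = -23511/30976 + 477434/(0 - 383) = -23511/30976 + 477434/(-383) = -23511/30976 + 477434*(-1/383) = -23511/30976 - 477434/383 = -14798000297/11863808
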